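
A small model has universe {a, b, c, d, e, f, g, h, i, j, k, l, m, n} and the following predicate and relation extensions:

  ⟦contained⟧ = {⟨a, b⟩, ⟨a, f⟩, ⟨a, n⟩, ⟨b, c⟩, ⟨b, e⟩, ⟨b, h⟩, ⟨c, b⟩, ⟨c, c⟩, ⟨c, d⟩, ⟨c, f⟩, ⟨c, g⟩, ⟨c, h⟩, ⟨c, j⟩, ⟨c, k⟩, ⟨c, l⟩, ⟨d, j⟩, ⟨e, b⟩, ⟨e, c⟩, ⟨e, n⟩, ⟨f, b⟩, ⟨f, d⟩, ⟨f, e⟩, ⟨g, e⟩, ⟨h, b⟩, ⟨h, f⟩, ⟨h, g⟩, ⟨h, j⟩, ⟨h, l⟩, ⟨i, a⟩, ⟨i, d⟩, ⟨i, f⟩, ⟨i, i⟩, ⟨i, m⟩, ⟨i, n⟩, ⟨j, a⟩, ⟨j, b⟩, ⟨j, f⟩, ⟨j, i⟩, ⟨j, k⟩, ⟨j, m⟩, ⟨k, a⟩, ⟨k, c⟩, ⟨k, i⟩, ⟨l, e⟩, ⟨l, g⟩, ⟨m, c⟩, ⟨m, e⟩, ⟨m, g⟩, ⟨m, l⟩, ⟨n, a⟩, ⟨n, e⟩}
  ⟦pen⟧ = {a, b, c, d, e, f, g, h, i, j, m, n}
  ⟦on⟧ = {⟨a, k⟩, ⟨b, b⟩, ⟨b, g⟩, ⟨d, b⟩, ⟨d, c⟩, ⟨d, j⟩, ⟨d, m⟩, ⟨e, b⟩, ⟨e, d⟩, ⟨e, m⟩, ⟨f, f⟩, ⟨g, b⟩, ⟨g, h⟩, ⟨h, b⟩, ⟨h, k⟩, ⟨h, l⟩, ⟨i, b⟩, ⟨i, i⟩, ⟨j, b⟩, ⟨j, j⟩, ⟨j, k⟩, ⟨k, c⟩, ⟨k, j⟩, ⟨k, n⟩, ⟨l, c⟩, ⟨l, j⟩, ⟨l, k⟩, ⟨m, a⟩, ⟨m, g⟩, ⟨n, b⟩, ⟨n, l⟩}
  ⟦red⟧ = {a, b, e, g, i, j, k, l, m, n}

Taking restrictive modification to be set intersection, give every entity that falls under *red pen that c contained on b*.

⟦that c contained⟧ = {x : ⟨c, x⟩ ∈ ⟦contained⟧} = {b, c, d, f, g, h, j, k, l}
⟦on b⟧ = {x : ⟨x, b⟩ ∈ ⟦on⟧} = {b, d, e, g, h, i, j, n}
⟦pen⟧ = {a, b, c, d, e, f, g, h, i, j, m, n}
… ∩ ⟦that c contained⟧ = {a, b, c, d, e, f, g, h, i, j, m, n} ∩ {b, c, d, f, g, h, j, k, l} = {b, c, d, f, g, h, j}
… ∩ ⟦on b⟧ = {b, c, d, f, g, h, j} ∩ {b, d, e, g, h, i, j, n} = {b, d, g, h, j}
… ∩ ⟦red⟧ = {b, d, g, h, j} ∩ {a, b, e, g, i, j, k, l, m, n} = {b, g, j}
So ⟦red pen that c contained on b⟧ = {b, g, j}.

{b, g, j}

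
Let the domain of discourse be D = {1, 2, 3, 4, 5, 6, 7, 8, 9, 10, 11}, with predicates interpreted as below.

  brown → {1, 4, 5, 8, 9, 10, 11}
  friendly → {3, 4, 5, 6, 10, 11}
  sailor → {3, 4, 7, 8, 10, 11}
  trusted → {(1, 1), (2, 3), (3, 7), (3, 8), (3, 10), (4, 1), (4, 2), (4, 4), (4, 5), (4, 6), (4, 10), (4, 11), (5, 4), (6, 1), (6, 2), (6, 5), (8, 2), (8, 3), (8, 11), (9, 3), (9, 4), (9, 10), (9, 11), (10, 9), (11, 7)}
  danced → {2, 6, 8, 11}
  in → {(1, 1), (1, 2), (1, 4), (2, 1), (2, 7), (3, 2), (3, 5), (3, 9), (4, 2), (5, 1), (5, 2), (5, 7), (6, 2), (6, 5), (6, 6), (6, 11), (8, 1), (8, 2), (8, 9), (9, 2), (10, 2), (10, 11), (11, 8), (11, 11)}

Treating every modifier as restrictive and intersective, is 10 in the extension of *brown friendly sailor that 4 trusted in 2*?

⟦that 4 trusted⟧ = {x : ⟨4, x⟩ ∈ ⟦trusted⟧} = {1, 2, 4, 5, 6, 10, 11}
⟦in 2⟧ = {x : ⟨x, 2⟩ ∈ ⟦in⟧} = {1, 3, 4, 5, 6, 8, 9, 10}
⟦sailor⟧ = {3, 4, 7, 8, 10, 11}
… ∩ ⟦that 4 trusted⟧ = {3, 4, 7, 8, 10, 11} ∩ {1, 2, 4, 5, 6, 10, 11} = {4, 10, 11}
… ∩ ⟦in 2⟧ = {4, 10, 11} ∩ {1, 3, 4, 5, 6, 8, 9, 10} = {4, 10}
… ∩ ⟦brown⟧ = {4, 10} ∩ {1, 4, 5, 8, 9, 10, 11} = {4, 10}
… ∩ ⟦friendly⟧ = {4, 10} ∩ {3, 4, 5, 6, 10, 11} = {4, 10}
⟦brown friendly sailor that 4 trusted in 2⟧ = {4, 10}; 10 ∈ this set.

yes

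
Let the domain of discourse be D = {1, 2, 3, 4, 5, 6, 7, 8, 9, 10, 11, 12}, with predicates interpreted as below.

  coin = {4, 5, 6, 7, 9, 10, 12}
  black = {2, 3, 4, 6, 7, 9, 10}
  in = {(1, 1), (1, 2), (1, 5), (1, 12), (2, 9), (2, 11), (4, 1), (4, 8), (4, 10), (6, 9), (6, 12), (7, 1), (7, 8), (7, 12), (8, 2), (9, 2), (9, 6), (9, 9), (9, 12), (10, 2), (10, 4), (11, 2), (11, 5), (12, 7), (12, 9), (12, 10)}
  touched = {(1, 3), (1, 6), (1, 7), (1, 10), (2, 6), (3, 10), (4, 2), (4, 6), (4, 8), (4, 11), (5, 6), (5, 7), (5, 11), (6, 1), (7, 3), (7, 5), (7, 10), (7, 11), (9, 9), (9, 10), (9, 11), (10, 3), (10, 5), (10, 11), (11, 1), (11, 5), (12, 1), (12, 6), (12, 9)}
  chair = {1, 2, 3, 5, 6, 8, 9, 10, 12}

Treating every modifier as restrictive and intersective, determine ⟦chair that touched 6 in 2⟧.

{1}

⟦that touched 6⟧ = {x : ⟨x, 6⟩ ∈ ⟦touched⟧} = {1, 2, 4, 5, 12}
⟦in 2⟧ = {x : ⟨x, 2⟩ ∈ ⟦in⟧} = {1, 8, 9, 10, 11}
⟦chair⟧ = {1, 2, 3, 5, 6, 8, 9, 10, 12}
… ∩ ⟦that touched 6⟧ = {1, 2, 3, 5, 6, 8, 9, 10, 12} ∩ {1, 2, 4, 5, 12} = {1, 2, 5, 12}
… ∩ ⟦in 2⟧ = {1, 2, 5, 12} ∩ {1, 8, 9, 10, 11} = {1}
So ⟦chair that touched 6 in 2⟧ = {1}.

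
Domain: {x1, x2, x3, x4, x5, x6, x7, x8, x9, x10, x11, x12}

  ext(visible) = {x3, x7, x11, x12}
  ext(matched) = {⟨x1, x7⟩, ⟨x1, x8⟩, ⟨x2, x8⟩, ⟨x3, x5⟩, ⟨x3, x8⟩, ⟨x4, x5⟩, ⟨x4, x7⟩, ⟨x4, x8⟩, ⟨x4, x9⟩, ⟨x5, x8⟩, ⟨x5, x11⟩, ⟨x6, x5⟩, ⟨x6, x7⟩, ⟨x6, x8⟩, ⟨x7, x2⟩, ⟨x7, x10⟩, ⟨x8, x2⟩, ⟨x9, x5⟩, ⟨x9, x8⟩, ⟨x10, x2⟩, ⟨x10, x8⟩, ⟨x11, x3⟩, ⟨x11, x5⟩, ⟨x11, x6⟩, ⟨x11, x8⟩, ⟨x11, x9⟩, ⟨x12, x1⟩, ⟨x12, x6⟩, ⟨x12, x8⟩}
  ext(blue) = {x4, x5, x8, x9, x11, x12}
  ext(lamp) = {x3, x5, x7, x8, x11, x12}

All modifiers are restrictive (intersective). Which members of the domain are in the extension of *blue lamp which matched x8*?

{x5, x11, x12}

⟦which matched x8⟧ = {x : ⟨x, x8⟩ ∈ ⟦matched⟧} = {x1, x2, x3, x4, x5, x6, x9, x10, x11, x12}
⟦lamp⟧ = {x3, x5, x7, x8, x11, x12}
… ∩ ⟦which matched x8⟧ = {x3, x5, x7, x8, x11, x12} ∩ {x1, x2, x3, x4, x5, x6, x9, x10, x11, x12} = {x3, x5, x11, x12}
… ∩ ⟦blue⟧ = {x3, x5, x11, x12} ∩ {x4, x5, x8, x9, x11, x12} = {x5, x11, x12}
So ⟦blue lamp which matched x8⟧ = {x5, x11, x12}.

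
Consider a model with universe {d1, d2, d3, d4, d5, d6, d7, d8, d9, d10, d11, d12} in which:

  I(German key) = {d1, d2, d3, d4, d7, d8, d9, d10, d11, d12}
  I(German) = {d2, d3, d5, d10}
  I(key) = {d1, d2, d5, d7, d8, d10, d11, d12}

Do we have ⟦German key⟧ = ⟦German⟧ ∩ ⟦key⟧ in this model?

⟦German⟧ ∩ ⟦key⟧ = {d2, d3, d5, d10} ∩ {d1, d2, d5, d7, d8, d10, d11, d12} = {d2, d5, d10}
Observed ⟦German key⟧ = {d1, d2, d3, d4, d7, d8, d9, d10, d11, d12}.
These differ, so the modifier is not intersective in this model.

no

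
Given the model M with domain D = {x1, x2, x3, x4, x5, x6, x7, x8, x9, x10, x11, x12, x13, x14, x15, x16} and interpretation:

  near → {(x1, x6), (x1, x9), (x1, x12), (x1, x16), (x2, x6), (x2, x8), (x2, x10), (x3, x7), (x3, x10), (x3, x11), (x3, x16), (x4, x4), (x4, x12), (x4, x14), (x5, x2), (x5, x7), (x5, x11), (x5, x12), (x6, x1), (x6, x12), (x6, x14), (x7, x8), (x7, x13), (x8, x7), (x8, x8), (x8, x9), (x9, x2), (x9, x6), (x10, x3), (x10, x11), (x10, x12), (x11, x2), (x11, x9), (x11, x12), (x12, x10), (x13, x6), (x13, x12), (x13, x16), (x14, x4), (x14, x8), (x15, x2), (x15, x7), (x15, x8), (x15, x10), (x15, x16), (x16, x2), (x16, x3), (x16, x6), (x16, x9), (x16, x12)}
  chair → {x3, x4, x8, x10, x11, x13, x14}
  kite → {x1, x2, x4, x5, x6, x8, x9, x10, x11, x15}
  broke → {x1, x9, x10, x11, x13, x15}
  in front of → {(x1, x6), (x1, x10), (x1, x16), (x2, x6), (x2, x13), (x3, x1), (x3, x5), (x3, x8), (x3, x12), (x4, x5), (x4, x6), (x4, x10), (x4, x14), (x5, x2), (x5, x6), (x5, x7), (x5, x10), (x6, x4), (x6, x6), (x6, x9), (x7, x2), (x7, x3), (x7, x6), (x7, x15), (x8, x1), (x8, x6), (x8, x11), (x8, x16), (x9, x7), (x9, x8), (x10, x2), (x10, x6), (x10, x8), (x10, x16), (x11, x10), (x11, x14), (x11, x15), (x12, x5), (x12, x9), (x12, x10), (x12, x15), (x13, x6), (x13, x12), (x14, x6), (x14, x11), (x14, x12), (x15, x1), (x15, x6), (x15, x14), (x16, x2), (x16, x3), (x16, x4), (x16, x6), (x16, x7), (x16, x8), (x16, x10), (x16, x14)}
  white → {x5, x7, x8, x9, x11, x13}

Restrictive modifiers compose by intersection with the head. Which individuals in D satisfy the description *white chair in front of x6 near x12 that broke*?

{x13}

⟦in front of x6⟧ = {x : ⟨x, x6⟩ ∈ ⟦in front of⟧} = {x1, x2, x4, x5, x6, x7, x8, x10, x13, x14, x15, x16}
⟦near x12⟧ = {x : ⟨x, x12⟩ ∈ ⟦near⟧} = {x1, x4, x5, x6, x10, x11, x13, x16}
⟦that broke⟧ = ⟦broke⟧ = {x1, x9, x10, x11, x13, x15}
⟦chair⟧ = {x3, x4, x8, x10, x11, x13, x14}
… ∩ ⟦in front of x6⟧ = {x3, x4, x8, x10, x11, x13, x14} ∩ {x1, x2, x4, x5, x6, x7, x8, x10, x13, x14, x15, x16} = {x4, x8, x10, x13, x14}
… ∩ ⟦near x12⟧ = {x4, x8, x10, x13, x14} ∩ {x1, x4, x5, x6, x10, x11, x13, x16} = {x4, x10, x13}
… ∩ ⟦that broke⟧ = {x4, x10, x13} ∩ {x1, x9, x10, x11, x13, x15} = {x10, x13}
… ∩ ⟦white⟧ = {x10, x13} ∩ {x5, x7, x8, x9, x11, x13} = {x13}
So ⟦white chair in front of x6 near x12 that broke⟧ = {x13}.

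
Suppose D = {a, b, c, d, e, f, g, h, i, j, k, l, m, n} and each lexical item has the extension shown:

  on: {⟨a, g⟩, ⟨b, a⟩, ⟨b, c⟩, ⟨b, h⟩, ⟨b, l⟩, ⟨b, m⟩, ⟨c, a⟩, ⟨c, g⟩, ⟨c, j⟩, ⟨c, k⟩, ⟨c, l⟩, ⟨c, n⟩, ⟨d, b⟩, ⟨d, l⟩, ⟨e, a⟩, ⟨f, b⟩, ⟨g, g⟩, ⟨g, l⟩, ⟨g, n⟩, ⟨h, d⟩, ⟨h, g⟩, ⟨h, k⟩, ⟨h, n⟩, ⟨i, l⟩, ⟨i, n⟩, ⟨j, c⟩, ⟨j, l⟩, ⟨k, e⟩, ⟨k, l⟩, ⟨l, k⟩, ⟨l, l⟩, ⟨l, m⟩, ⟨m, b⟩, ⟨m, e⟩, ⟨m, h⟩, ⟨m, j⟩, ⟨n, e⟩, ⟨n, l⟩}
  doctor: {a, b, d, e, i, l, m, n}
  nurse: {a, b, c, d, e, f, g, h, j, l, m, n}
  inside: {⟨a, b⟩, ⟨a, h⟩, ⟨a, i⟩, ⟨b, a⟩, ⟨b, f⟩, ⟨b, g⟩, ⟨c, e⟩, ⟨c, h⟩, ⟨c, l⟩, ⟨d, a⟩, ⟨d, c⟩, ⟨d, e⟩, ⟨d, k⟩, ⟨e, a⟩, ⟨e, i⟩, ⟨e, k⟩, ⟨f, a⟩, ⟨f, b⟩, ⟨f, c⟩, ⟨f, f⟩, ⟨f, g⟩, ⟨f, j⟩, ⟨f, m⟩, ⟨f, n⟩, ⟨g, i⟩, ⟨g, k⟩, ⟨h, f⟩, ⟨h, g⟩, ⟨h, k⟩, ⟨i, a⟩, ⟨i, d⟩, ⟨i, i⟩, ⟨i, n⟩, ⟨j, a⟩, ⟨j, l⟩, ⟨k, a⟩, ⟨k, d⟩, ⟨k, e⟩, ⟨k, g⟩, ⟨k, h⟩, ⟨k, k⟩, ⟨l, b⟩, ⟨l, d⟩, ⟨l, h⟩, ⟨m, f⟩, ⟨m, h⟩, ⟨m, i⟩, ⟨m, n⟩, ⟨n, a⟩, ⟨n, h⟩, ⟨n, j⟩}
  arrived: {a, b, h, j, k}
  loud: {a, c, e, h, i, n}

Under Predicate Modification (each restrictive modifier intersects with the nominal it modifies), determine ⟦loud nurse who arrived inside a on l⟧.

{ }

⟦who arrived⟧ = ⟦arrived⟧ = {a, b, h, j, k}
⟦inside a⟧ = {x : ⟨x, a⟩ ∈ ⟦inside⟧} = {b, d, e, f, i, j, k, n}
⟦on l⟧ = {x : ⟨x, l⟩ ∈ ⟦on⟧} = {b, c, d, g, i, j, k, l, n}
⟦nurse⟧ = {a, b, c, d, e, f, g, h, j, l, m, n}
… ∩ ⟦who arrived⟧ = {a, b, c, d, e, f, g, h, j, l, m, n} ∩ {a, b, h, j, k} = {a, b, h, j}
… ∩ ⟦inside a⟧ = {a, b, h, j} ∩ {b, d, e, f, i, j, k, n} = {b, j}
… ∩ ⟦on l⟧ = {b, j} ∩ {b, c, d, g, i, j, k, l, n} = {b, j}
… ∩ ⟦loud⟧ = {b, j} ∩ {a, c, e, h, i, n} = ∅
So ⟦loud nurse who arrived inside a on l⟧ = { }.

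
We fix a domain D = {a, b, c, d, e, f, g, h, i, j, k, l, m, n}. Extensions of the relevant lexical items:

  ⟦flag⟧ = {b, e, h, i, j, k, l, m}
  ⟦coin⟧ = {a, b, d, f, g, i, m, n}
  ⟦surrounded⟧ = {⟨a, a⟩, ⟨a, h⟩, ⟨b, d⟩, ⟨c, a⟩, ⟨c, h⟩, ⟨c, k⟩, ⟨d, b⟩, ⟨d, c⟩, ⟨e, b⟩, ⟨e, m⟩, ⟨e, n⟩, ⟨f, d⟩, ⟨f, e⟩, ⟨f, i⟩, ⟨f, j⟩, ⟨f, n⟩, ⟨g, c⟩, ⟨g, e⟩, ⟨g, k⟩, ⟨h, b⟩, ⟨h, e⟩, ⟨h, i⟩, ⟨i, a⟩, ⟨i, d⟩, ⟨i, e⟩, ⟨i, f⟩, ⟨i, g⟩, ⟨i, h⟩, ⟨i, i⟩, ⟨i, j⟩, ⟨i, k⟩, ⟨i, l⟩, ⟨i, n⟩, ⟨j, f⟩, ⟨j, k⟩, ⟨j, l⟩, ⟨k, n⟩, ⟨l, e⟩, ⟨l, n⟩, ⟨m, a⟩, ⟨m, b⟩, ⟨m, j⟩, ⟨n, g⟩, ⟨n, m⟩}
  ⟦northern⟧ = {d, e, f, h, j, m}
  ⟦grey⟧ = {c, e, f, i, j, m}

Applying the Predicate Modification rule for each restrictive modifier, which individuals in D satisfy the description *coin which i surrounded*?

⟦which i surrounded⟧ = {x : ⟨i, x⟩ ∈ ⟦surrounded⟧} = {a, d, e, f, g, h, i, j, k, l, n}
⟦coin⟧ = {a, b, d, f, g, i, m, n}
… ∩ ⟦which i surrounded⟧ = {a, b, d, f, g, i, m, n} ∩ {a, d, e, f, g, h, i, j, k, l, n} = {a, d, f, g, i, n}
So ⟦coin which i surrounded⟧ = {a, d, f, g, i, n}.

{a, d, f, g, i, n}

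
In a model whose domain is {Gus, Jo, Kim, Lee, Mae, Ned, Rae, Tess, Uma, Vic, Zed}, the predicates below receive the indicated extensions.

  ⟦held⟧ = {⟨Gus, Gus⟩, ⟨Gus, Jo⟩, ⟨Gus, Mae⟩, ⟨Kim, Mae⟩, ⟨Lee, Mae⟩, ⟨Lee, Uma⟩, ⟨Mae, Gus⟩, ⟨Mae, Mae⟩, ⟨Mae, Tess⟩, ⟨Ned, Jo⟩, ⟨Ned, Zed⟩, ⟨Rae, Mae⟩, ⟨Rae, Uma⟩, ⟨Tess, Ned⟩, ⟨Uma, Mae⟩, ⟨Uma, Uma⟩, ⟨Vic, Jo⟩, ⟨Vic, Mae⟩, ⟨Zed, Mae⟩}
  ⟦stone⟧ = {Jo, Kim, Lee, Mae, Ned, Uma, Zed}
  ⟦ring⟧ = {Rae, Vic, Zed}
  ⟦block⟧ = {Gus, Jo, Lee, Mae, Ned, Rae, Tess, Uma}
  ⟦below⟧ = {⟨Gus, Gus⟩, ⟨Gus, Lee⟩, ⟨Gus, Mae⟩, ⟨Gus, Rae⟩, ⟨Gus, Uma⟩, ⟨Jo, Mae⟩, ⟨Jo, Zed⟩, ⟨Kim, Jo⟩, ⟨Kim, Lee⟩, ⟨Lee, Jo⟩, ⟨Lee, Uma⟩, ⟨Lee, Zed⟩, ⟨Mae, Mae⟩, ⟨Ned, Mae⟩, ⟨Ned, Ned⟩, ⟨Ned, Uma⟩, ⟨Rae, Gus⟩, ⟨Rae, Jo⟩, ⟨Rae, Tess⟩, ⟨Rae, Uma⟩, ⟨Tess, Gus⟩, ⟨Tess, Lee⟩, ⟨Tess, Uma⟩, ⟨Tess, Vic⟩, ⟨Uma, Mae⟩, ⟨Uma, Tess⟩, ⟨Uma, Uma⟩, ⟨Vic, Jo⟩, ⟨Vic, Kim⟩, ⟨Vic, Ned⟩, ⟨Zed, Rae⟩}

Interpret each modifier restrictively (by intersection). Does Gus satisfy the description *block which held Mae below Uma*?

⟦which held Mae⟧ = {x : ⟨x, Mae⟩ ∈ ⟦held⟧} = {Gus, Kim, Lee, Mae, Rae, Uma, Vic, Zed}
⟦below Uma⟧ = {x : ⟨x, Uma⟩ ∈ ⟦below⟧} = {Gus, Lee, Ned, Rae, Tess, Uma}
⟦block⟧ = {Gus, Jo, Lee, Mae, Ned, Rae, Tess, Uma}
… ∩ ⟦which held Mae⟧ = {Gus, Jo, Lee, Mae, Ned, Rae, Tess, Uma} ∩ {Gus, Kim, Lee, Mae, Rae, Uma, Vic, Zed} = {Gus, Lee, Mae, Rae, Uma}
… ∩ ⟦below Uma⟧ = {Gus, Lee, Mae, Rae, Uma} ∩ {Gus, Lee, Ned, Rae, Tess, Uma} = {Gus, Lee, Rae, Uma}
⟦block which held Mae below Uma⟧ = {Gus, Lee, Rae, Uma}; Gus ∈ this set.

yes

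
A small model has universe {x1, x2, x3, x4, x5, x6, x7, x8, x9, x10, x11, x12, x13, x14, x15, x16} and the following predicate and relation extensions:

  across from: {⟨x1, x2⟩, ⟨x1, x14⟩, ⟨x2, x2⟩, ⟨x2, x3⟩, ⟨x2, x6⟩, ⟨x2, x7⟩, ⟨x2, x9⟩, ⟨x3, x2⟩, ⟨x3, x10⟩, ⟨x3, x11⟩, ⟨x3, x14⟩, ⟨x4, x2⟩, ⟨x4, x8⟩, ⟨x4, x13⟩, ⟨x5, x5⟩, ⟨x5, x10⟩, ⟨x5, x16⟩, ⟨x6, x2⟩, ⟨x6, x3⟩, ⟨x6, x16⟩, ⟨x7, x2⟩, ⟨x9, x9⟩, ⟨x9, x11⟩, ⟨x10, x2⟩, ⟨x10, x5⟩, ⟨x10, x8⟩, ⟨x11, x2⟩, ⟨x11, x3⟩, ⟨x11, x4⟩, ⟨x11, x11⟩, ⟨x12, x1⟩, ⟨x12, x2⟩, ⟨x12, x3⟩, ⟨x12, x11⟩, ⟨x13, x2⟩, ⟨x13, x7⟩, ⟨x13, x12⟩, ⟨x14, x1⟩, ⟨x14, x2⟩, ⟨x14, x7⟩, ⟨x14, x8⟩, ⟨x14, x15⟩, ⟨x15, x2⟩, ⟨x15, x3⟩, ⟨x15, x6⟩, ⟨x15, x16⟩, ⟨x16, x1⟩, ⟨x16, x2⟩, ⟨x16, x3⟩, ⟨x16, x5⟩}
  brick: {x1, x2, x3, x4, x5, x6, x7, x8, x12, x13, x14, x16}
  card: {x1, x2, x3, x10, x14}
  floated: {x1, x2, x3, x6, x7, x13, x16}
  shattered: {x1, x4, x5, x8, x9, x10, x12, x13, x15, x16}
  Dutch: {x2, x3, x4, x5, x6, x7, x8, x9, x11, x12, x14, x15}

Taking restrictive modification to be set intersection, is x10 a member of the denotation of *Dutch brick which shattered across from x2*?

no

⟦which shattered⟧ = ⟦shattered⟧ = {x1, x4, x5, x8, x9, x10, x12, x13, x15, x16}
⟦across from x2⟧ = {x : ⟨x, x2⟩ ∈ ⟦across from⟧} = {x1, x2, x3, x4, x6, x7, x10, x11, x12, x13, x14, x15, x16}
⟦brick⟧ = {x1, x2, x3, x4, x5, x6, x7, x8, x12, x13, x14, x16}
… ∩ ⟦which shattered⟧ = {x1, x2, x3, x4, x5, x6, x7, x8, x12, x13, x14, x16} ∩ {x1, x4, x5, x8, x9, x10, x12, x13, x15, x16} = {x1, x4, x5, x8, x12, x13, x16}
… ∩ ⟦across from x2⟧ = {x1, x4, x5, x8, x12, x13, x16} ∩ {x1, x2, x3, x4, x6, x7, x10, x11, x12, x13, x14, x15, x16} = {x1, x4, x12, x13, x16}
… ∩ ⟦Dutch⟧ = {x1, x4, x12, x13, x16} ∩ {x2, x3, x4, x5, x6, x7, x8, x9, x11, x12, x14, x15} = {x4, x12}
⟦Dutch brick which shattered across from x2⟧ = {x4, x12}; x10 ∉ this set.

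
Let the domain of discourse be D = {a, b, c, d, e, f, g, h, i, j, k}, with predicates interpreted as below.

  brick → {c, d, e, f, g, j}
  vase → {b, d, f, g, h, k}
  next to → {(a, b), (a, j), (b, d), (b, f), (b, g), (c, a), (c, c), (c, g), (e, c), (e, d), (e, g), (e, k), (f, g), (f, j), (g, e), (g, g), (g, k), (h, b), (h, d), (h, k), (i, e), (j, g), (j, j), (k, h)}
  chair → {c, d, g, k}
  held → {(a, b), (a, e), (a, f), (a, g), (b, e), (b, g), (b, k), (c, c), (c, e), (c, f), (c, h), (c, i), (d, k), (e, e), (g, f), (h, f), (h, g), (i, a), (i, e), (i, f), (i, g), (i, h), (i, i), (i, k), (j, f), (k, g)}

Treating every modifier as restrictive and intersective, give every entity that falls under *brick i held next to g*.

{e, f, g}

⟦i held⟧ = {x : ⟨i, x⟩ ∈ ⟦held⟧} = {a, e, f, g, h, i, k}
⟦next to g⟧ = {x : ⟨x, g⟩ ∈ ⟦next to⟧} = {b, c, e, f, g, j}
⟦brick⟧ = {c, d, e, f, g, j}
… ∩ ⟦i held⟧ = {c, d, e, f, g, j} ∩ {a, e, f, g, h, i, k} = {e, f, g}
… ∩ ⟦next to g⟧ = {e, f, g} ∩ {b, c, e, f, g, j} = {e, f, g}
So ⟦brick i held next to g⟧ = {e, f, g}.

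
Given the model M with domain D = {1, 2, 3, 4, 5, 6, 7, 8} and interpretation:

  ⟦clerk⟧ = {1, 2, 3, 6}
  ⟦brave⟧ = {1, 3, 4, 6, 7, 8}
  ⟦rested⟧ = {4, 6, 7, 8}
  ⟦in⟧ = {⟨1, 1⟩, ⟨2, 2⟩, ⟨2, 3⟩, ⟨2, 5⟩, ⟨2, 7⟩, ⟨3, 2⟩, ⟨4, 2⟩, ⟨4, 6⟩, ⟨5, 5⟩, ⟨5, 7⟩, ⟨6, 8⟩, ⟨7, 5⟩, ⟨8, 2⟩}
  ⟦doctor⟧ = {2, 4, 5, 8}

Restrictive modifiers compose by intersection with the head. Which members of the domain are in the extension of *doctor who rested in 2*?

{4, 8}

⟦who rested⟧ = ⟦rested⟧ = {4, 6, 7, 8}
⟦in 2⟧ = {x : ⟨x, 2⟩ ∈ ⟦in⟧} = {2, 3, 4, 8}
⟦doctor⟧ = {2, 4, 5, 8}
… ∩ ⟦who rested⟧ = {2, 4, 5, 8} ∩ {4, 6, 7, 8} = {4, 8}
… ∩ ⟦in 2⟧ = {4, 8} ∩ {2, 3, 4, 8} = {4, 8}
So ⟦doctor who rested in 2⟧ = {4, 8}.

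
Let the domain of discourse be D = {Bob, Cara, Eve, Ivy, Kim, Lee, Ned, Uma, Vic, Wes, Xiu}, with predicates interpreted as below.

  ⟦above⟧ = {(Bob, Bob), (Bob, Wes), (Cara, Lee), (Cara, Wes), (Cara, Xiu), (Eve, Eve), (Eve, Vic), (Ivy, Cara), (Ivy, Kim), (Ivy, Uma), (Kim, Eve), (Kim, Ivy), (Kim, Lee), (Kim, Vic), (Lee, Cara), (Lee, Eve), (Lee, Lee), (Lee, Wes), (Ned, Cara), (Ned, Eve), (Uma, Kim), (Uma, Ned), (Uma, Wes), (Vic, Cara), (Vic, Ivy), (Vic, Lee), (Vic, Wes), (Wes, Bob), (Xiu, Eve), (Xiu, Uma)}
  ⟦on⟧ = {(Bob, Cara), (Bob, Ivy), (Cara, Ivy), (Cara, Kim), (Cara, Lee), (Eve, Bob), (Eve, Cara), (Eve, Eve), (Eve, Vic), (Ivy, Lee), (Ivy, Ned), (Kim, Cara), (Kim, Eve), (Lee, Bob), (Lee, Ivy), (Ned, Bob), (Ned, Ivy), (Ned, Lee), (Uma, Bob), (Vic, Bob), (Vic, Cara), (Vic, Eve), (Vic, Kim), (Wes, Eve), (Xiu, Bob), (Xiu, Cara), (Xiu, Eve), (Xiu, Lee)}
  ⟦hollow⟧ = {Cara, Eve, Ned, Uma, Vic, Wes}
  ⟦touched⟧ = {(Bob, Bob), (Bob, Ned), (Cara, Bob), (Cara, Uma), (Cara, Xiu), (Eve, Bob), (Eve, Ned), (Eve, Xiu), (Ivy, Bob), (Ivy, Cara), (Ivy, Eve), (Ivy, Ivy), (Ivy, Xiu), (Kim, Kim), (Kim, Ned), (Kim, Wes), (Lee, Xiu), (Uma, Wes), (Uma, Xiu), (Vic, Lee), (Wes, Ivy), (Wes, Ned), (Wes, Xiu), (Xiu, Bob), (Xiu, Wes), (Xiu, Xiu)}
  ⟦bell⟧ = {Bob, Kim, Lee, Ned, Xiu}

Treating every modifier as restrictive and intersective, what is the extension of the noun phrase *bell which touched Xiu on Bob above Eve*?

{Lee, Xiu}

⟦which touched Xiu⟧ = {x : ⟨x, Xiu⟩ ∈ ⟦touched⟧} = {Cara, Eve, Ivy, Lee, Uma, Wes, Xiu}
⟦on Bob⟧ = {x : ⟨x, Bob⟩ ∈ ⟦on⟧} = {Eve, Lee, Ned, Uma, Vic, Xiu}
⟦above Eve⟧ = {x : ⟨x, Eve⟩ ∈ ⟦above⟧} = {Eve, Kim, Lee, Ned, Xiu}
⟦bell⟧ = {Bob, Kim, Lee, Ned, Xiu}
… ∩ ⟦which touched Xiu⟧ = {Bob, Kim, Lee, Ned, Xiu} ∩ {Cara, Eve, Ivy, Lee, Uma, Wes, Xiu} = {Lee, Xiu}
… ∩ ⟦on Bob⟧ = {Lee, Xiu} ∩ {Eve, Lee, Ned, Uma, Vic, Xiu} = {Lee, Xiu}
… ∩ ⟦above Eve⟧ = {Lee, Xiu} ∩ {Eve, Kim, Lee, Ned, Xiu} = {Lee, Xiu}
So ⟦bell which touched Xiu on Bob above Eve⟧ = {Lee, Xiu}.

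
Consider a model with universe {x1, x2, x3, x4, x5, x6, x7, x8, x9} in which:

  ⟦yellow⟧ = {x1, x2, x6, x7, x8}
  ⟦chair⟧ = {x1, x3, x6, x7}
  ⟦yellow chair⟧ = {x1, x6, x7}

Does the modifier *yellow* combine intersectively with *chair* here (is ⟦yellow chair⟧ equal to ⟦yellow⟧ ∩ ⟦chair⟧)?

⟦yellow⟧ ∩ ⟦chair⟧ = {x1, x2, x6, x7, x8} ∩ {x1, x3, x6, x7} = {x1, x6, x7}
Observed ⟦yellow chair⟧ = {x1, x6, x7}.
These coincide, so the modifier is intersective here.

yes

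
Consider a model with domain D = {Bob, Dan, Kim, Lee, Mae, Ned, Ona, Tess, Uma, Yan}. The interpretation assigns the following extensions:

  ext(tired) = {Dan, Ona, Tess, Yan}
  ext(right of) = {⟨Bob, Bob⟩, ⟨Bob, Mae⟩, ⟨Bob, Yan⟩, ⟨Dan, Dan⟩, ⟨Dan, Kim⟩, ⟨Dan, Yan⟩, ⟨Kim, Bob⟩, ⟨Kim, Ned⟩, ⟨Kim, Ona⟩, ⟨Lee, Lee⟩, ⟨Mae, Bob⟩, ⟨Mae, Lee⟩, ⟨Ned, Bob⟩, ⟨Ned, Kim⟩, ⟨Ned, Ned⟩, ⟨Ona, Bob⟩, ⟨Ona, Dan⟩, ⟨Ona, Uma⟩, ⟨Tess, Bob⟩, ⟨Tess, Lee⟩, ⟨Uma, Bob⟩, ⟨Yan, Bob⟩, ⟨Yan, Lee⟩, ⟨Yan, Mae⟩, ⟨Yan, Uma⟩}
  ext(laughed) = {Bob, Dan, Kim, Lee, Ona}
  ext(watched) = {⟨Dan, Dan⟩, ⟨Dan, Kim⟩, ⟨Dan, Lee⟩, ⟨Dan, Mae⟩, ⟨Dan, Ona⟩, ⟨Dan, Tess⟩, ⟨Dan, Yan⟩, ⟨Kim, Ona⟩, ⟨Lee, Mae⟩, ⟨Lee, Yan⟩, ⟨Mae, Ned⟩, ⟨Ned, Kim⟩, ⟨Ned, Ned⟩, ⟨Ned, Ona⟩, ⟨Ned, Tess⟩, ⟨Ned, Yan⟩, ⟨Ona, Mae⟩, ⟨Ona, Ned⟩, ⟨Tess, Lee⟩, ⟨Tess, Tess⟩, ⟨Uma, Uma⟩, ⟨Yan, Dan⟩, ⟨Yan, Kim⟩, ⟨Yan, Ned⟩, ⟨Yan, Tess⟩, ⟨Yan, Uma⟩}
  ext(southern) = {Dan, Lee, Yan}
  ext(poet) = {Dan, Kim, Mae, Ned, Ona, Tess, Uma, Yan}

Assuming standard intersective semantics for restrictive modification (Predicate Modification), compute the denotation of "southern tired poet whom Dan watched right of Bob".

⟦whom Dan watched⟧ = {x : ⟨Dan, x⟩ ∈ ⟦watched⟧} = {Dan, Kim, Lee, Mae, Ona, Tess, Yan}
⟦right of Bob⟧ = {x : ⟨x, Bob⟩ ∈ ⟦right of⟧} = {Bob, Kim, Mae, Ned, Ona, Tess, Uma, Yan}
⟦poet⟧ = {Dan, Kim, Mae, Ned, Ona, Tess, Uma, Yan}
… ∩ ⟦whom Dan watched⟧ = {Dan, Kim, Mae, Ned, Ona, Tess, Uma, Yan} ∩ {Dan, Kim, Lee, Mae, Ona, Tess, Yan} = {Dan, Kim, Mae, Ona, Tess, Yan}
… ∩ ⟦right of Bob⟧ = {Dan, Kim, Mae, Ona, Tess, Yan} ∩ {Bob, Kim, Mae, Ned, Ona, Tess, Uma, Yan} = {Kim, Mae, Ona, Tess, Yan}
… ∩ ⟦southern⟧ = {Kim, Mae, Ona, Tess, Yan} ∩ {Dan, Lee, Yan} = {Yan}
… ∩ ⟦tired⟧ = {Yan} ∩ {Dan, Ona, Tess, Yan} = {Yan}
So ⟦southern tired poet whom Dan watched right of Bob⟧ = {Yan}.

{Yan}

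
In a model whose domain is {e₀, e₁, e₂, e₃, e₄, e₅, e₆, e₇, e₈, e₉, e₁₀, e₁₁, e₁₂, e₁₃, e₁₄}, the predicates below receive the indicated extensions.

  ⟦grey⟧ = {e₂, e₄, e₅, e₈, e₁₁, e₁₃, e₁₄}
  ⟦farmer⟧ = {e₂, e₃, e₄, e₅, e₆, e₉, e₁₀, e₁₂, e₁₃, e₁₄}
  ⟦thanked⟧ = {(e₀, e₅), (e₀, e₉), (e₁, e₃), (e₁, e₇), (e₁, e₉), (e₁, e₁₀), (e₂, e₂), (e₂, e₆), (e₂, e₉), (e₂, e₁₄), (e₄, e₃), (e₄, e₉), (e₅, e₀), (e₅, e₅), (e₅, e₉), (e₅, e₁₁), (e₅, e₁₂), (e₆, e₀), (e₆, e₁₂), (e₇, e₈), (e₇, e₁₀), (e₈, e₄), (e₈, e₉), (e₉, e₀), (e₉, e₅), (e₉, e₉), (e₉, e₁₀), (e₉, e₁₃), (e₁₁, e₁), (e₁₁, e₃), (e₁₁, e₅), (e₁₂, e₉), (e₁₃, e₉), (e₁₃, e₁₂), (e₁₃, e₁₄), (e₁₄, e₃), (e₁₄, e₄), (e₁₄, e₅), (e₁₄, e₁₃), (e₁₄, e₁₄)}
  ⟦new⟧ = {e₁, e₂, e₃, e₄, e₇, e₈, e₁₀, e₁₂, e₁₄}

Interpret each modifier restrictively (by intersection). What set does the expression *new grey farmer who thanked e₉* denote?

{e₂, e₄}

⟦who thanked e₉⟧ = {x : ⟨x, e₉⟩ ∈ ⟦thanked⟧} = {e₀, e₁, e₂, e₄, e₅, e₈, e₉, e₁₂, e₁₃}
⟦farmer⟧ = {e₂, e₃, e₄, e₅, e₆, e₉, e₁₀, e₁₂, e₁₃, e₁₄}
… ∩ ⟦who thanked e₉⟧ = {e₂, e₃, e₄, e₅, e₆, e₉, e₁₀, e₁₂, e₁₃, e₁₄} ∩ {e₀, e₁, e₂, e₄, e₅, e₈, e₉, e₁₂, e₁₃} = {e₂, e₄, e₅, e₉, e₁₂, e₁₃}
… ∩ ⟦new⟧ = {e₂, e₄, e₅, e₉, e₁₂, e₁₃} ∩ {e₁, e₂, e₃, e₄, e₇, e₈, e₁₀, e₁₂, e₁₄} = {e₂, e₄, e₁₂}
… ∩ ⟦grey⟧ = {e₂, e₄, e₁₂} ∩ {e₂, e₄, e₅, e₈, e₁₁, e₁₃, e₁₄} = {e₂, e₄}
So ⟦new grey farmer who thanked e₉⟧ = {e₂, e₄}.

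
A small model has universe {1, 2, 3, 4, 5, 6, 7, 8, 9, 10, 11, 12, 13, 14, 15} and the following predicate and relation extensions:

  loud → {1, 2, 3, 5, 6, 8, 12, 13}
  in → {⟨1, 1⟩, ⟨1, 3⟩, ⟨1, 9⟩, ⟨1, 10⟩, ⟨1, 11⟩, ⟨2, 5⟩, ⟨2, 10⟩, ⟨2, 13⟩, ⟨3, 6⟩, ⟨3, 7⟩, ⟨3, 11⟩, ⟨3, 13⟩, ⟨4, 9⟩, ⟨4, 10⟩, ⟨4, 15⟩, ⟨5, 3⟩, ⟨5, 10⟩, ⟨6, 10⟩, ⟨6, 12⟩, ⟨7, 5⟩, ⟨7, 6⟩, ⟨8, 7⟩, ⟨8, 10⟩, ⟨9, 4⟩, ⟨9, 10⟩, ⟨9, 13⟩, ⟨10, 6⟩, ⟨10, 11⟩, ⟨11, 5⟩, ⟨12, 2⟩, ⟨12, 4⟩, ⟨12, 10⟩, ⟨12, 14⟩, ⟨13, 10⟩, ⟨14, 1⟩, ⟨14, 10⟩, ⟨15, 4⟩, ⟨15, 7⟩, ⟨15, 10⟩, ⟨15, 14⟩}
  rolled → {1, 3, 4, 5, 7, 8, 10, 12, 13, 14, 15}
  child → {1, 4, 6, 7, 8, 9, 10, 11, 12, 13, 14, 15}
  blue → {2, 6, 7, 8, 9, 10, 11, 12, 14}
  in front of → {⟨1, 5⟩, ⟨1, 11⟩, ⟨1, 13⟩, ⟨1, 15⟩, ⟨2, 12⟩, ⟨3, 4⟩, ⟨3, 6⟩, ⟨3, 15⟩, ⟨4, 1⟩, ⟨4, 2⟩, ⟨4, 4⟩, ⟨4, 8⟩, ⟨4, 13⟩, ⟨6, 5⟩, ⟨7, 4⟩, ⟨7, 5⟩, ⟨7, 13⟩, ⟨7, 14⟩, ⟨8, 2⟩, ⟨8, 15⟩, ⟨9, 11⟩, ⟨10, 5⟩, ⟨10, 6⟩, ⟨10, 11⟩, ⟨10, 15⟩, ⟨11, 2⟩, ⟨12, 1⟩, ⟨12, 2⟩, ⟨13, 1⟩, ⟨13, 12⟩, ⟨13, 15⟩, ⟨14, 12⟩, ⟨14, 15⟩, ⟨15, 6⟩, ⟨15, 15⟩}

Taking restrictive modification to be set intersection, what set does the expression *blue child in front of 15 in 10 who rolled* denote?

⟦in front of 15⟧ = {x : ⟨x, 15⟩ ∈ ⟦in front of⟧} = {1, 3, 8, 10, 13, 14, 15}
⟦in 10⟧ = {x : ⟨x, 10⟩ ∈ ⟦in⟧} = {1, 2, 4, 5, 6, 8, 9, 12, 13, 14, 15}
⟦who rolled⟧ = ⟦rolled⟧ = {1, 3, 4, 5, 7, 8, 10, 12, 13, 14, 15}
⟦child⟧ = {1, 4, 6, 7, 8, 9, 10, 11, 12, 13, 14, 15}
… ∩ ⟦in front of 15⟧ = {1, 4, 6, 7, 8, 9, 10, 11, 12, 13, 14, 15} ∩ {1, 3, 8, 10, 13, 14, 15} = {1, 8, 10, 13, 14, 15}
… ∩ ⟦in 10⟧ = {1, 8, 10, 13, 14, 15} ∩ {1, 2, 4, 5, 6, 8, 9, 12, 13, 14, 15} = {1, 8, 13, 14, 15}
… ∩ ⟦who rolled⟧ = {1, 8, 13, 14, 15} ∩ {1, 3, 4, 5, 7, 8, 10, 12, 13, 14, 15} = {1, 8, 13, 14, 15}
… ∩ ⟦blue⟧ = {1, 8, 13, 14, 15} ∩ {2, 6, 7, 8, 9, 10, 11, 12, 14} = {8, 14}
So ⟦blue child in front of 15 in 10 who rolled⟧ = {8, 14}.

{8, 14}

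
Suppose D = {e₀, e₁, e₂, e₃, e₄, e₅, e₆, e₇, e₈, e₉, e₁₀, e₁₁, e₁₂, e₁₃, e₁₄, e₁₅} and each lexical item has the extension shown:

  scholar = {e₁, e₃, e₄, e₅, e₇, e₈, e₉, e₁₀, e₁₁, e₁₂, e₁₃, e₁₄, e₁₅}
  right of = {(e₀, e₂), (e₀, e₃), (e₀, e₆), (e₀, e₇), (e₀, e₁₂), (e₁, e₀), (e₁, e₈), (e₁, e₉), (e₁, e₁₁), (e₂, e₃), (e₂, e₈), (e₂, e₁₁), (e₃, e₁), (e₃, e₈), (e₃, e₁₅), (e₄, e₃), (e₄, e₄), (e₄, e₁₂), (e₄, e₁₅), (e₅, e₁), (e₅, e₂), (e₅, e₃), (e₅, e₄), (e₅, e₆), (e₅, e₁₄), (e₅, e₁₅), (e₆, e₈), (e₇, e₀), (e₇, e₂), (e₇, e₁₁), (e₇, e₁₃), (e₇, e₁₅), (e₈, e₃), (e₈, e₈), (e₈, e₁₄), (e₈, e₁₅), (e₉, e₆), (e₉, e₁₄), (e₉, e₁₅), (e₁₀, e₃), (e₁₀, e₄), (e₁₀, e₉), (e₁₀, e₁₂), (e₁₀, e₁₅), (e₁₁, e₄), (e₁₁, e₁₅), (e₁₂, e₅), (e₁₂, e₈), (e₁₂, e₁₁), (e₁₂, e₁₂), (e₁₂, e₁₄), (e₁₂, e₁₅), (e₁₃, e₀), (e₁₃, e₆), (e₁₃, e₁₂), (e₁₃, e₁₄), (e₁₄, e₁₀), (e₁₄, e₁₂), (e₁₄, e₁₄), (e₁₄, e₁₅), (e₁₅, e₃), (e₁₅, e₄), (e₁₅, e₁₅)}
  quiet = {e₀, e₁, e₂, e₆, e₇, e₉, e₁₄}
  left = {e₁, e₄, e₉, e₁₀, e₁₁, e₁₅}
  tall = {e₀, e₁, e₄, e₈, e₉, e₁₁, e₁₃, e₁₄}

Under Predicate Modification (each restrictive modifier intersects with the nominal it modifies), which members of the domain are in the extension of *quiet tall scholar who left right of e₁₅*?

⟦who left⟧ = ⟦left⟧ = {e₁, e₄, e₉, e₁₀, e₁₁, e₁₅}
⟦right of e₁₅⟧ = {x : ⟨x, e₁₅⟩ ∈ ⟦right of⟧} = {e₃, e₄, e₅, e₇, e₈, e₉, e₁₀, e₁₁, e₁₂, e₁₄, e₁₅}
⟦scholar⟧ = {e₁, e₃, e₄, e₅, e₇, e₈, e₉, e₁₀, e₁₁, e₁₂, e₁₃, e₁₄, e₁₅}
… ∩ ⟦who left⟧ = {e₁, e₃, e₄, e₅, e₇, e₈, e₉, e₁₀, e₁₁, e₁₂, e₁₃, e₁₄, e₁₅} ∩ {e₁, e₄, e₉, e₁₀, e₁₁, e₁₅} = {e₁, e₄, e₉, e₁₀, e₁₁, e₁₅}
… ∩ ⟦right of e₁₅⟧ = {e₁, e₄, e₉, e₁₀, e₁₁, e₁₅} ∩ {e₃, e₄, e₅, e₇, e₈, e₉, e₁₀, e₁₁, e₁₂, e₁₄, e₁₅} = {e₄, e₉, e₁₀, e₁₁, e₁₅}
… ∩ ⟦quiet⟧ = {e₄, e₉, e₁₀, e₁₁, e₁₅} ∩ {e₀, e₁, e₂, e₆, e₇, e₉, e₁₄} = {e₉}
… ∩ ⟦tall⟧ = {e₉} ∩ {e₀, e₁, e₄, e₈, e₉, e₁₁, e₁₃, e₁₄} = {e₉}
So ⟦quiet tall scholar who left right of e₁₅⟧ = {e₉}.

{e₉}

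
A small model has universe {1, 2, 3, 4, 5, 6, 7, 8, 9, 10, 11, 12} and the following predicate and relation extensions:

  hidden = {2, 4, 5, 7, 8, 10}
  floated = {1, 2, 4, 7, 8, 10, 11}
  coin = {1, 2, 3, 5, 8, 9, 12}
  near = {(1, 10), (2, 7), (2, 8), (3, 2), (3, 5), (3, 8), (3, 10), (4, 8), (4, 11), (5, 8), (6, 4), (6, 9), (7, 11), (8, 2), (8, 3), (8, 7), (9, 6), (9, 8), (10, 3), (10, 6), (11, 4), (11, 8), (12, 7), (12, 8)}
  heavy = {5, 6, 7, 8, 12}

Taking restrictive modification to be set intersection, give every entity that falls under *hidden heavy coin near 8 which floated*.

∅

⟦near 8⟧ = {x : ⟨x, 8⟩ ∈ ⟦near⟧} = {2, 3, 4, 5, 9, 11, 12}
⟦which floated⟧ = ⟦floated⟧ = {1, 2, 4, 7, 8, 10, 11}
⟦coin⟧ = {1, 2, 3, 5, 8, 9, 12}
… ∩ ⟦near 8⟧ = {1, 2, 3, 5, 8, 9, 12} ∩ {2, 3, 4, 5, 9, 11, 12} = {2, 3, 5, 9, 12}
… ∩ ⟦which floated⟧ = {2, 3, 5, 9, 12} ∩ {1, 2, 4, 7, 8, 10, 11} = {2}
… ∩ ⟦hidden⟧ = {2} ∩ {2, 4, 5, 7, 8, 10} = {2}
… ∩ ⟦heavy⟧ = {2} ∩ {5, 6, 7, 8, 12} = ∅
So ⟦hidden heavy coin near 8 which floated⟧ = ∅.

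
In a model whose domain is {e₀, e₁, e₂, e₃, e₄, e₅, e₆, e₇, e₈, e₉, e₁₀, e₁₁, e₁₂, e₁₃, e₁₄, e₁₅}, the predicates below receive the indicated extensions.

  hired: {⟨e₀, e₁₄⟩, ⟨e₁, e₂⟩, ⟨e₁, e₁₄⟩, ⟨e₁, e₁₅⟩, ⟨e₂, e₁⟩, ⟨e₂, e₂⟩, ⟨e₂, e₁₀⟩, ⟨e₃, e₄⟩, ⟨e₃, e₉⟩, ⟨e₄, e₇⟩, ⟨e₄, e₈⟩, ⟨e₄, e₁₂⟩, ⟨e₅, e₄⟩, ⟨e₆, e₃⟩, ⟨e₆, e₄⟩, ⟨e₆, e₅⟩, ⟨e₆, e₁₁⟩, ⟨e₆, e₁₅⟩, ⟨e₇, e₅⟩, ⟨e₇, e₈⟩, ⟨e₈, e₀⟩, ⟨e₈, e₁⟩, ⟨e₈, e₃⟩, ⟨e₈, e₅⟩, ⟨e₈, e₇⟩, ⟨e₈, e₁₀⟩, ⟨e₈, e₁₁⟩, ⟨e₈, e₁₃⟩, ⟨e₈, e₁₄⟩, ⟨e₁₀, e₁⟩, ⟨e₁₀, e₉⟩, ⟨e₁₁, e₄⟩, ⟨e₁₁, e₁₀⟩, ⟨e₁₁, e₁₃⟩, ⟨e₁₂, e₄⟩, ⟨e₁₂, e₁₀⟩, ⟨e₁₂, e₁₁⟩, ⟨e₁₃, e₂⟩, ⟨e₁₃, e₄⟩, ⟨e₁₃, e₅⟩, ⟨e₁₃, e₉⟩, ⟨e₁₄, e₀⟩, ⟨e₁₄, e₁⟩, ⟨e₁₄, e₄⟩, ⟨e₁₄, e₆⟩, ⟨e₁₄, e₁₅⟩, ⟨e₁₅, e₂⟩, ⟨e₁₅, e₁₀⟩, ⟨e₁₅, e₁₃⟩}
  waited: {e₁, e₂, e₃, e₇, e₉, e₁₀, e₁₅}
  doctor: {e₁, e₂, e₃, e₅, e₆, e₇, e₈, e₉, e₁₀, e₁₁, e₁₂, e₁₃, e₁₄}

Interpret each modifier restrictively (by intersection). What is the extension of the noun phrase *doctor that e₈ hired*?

⟦that e₈ hired⟧ = {x : ⟨e₈, x⟩ ∈ ⟦hired⟧} = {e₀, e₁, e₃, e₅, e₇, e₁₀, e₁₁, e₁₃, e₁₄}
⟦doctor⟧ = {e₁, e₂, e₃, e₅, e₆, e₇, e₈, e₉, e₁₀, e₁₁, e₁₂, e₁₃, e₁₄}
… ∩ ⟦that e₈ hired⟧ = {e₁, e₂, e₃, e₅, e₆, e₇, e₈, e₉, e₁₀, e₁₁, e₁₂, e₁₃, e₁₄} ∩ {e₀, e₁, e₃, e₅, e₇, e₁₀, e₁₁, e₁₃, e₁₄} = {e₁, e₃, e₅, e₇, e₁₀, e₁₁, e₁₃, e₁₄}
So ⟦doctor that e₈ hired⟧ = {e₁, e₃, e₅, e₇, e₁₀, e₁₁, e₁₃, e₁₄}.

{e₁, e₃, e₅, e₇, e₁₀, e₁₁, e₁₃, e₁₄}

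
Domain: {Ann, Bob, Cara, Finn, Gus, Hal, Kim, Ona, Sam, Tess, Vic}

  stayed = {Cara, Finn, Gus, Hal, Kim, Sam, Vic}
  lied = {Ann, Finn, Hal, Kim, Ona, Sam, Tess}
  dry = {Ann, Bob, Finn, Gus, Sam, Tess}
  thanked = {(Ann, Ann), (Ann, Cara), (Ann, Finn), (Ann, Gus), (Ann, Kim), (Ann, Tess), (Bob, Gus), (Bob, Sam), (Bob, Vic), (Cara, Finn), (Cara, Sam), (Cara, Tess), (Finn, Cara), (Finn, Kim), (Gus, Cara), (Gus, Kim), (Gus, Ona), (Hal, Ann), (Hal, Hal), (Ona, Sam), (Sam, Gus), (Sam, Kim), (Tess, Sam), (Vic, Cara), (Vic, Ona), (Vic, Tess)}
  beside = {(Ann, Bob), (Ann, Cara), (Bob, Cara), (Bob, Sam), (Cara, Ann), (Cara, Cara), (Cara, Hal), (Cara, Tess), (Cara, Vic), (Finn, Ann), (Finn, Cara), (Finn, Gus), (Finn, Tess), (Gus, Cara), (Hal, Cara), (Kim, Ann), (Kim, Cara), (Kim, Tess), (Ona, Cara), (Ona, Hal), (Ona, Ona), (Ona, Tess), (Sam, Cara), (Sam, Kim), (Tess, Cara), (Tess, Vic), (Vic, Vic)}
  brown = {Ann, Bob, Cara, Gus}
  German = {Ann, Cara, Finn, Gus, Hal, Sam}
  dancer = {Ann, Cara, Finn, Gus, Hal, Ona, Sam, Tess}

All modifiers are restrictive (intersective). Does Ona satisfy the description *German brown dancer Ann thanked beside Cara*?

no

⟦Ann thanked⟧ = {x : ⟨Ann, x⟩ ∈ ⟦thanked⟧} = {Ann, Cara, Finn, Gus, Kim, Tess}
⟦beside Cara⟧ = {x : ⟨x, Cara⟩ ∈ ⟦beside⟧} = {Ann, Bob, Cara, Finn, Gus, Hal, Kim, Ona, Sam, Tess}
⟦dancer⟧ = {Ann, Cara, Finn, Gus, Hal, Ona, Sam, Tess}
… ∩ ⟦Ann thanked⟧ = {Ann, Cara, Finn, Gus, Hal, Ona, Sam, Tess} ∩ {Ann, Cara, Finn, Gus, Kim, Tess} = {Ann, Cara, Finn, Gus, Tess}
… ∩ ⟦beside Cara⟧ = {Ann, Cara, Finn, Gus, Tess} ∩ {Ann, Bob, Cara, Finn, Gus, Hal, Kim, Ona, Sam, Tess} = {Ann, Cara, Finn, Gus, Tess}
… ∩ ⟦German⟧ = {Ann, Cara, Finn, Gus, Tess} ∩ {Ann, Cara, Finn, Gus, Hal, Sam} = {Ann, Cara, Finn, Gus}
… ∩ ⟦brown⟧ = {Ann, Cara, Finn, Gus} ∩ {Ann, Bob, Cara, Gus} = {Ann, Cara, Gus}
⟦German brown dancer Ann thanked beside Cara⟧ = {Ann, Cara, Gus}; Ona ∉ this set.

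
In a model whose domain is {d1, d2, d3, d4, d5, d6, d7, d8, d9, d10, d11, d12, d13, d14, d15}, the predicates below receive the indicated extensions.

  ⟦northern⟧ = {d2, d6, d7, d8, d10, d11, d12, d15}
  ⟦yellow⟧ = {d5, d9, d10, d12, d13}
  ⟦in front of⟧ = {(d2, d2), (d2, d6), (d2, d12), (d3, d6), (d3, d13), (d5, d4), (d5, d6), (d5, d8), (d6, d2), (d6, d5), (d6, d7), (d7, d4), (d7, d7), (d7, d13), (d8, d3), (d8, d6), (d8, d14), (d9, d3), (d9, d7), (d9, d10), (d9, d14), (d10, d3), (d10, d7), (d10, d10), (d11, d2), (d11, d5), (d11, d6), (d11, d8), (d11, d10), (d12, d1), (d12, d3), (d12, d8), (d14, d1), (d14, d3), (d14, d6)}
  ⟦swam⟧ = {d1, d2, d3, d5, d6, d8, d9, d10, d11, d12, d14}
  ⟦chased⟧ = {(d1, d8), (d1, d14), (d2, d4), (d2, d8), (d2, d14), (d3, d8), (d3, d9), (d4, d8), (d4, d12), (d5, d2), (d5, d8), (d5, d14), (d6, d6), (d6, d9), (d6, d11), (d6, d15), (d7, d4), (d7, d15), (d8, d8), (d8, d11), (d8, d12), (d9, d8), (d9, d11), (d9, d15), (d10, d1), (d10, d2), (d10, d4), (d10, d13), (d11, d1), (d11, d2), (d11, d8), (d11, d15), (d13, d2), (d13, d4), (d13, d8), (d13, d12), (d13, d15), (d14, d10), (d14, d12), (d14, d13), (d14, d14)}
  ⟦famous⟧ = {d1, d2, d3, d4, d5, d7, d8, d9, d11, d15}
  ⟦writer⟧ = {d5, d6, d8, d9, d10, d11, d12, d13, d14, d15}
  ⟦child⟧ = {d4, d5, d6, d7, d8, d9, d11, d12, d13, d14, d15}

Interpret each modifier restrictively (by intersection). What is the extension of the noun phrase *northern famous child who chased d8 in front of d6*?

{d8, d11}

⟦who chased d8⟧ = {x : ⟨x, d8⟩ ∈ ⟦chased⟧} = {d1, d2, d3, d4, d5, d8, d9, d11, d13}
⟦in front of d6⟧ = {x : ⟨x, d6⟩ ∈ ⟦in front of⟧} = {d2, d3, d5, d8, d11, d14}
⟦child⟧ = {d4, d5, d6, d7, d8, d9, d11, d12, d13, d14, d15}
… ∩ ⟦who chased d8⟧ = {d4, d5, d6, d7, d8, d9, d11, d12, d13, d14, d15} ∩ {d1, d2, d3, d4, d5, d8, d9, d11, d13} = {d4, d5, d8, d9, d11, d13}
… ∩ ⟦in front of d6⟧ = {d4, d5, d8, d9, d11, d13} ∩ {d2, d3, d5, d8, d11, d14} = {d5, d8, d11}
… ∩ ⟦northern⟧ = {d5, d8, d11} ∩ {d2, d6, d7, d8, d10, d11, d12, d15} = {d8, d11}
… ∩ ⟦famous⟧ = {d8, d11} ∩ {d1, d2, d3, d4, d5, d7, d8, d9, d11, d15} = {d8, d11}
So ⟦northern famous child who chased d8 in front of d6⟧ = {d8, d11}.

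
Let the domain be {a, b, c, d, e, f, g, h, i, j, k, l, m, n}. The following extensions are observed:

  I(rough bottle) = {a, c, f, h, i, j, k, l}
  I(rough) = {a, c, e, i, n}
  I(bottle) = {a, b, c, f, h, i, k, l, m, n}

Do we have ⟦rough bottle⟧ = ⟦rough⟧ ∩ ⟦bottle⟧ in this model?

no

⟦rough⟧ ∩ ⟦bottle⟧ = {a, c, e, i, n} ∩ {a, b, c, f, h, i, k, l, m, n} = {a, c, i, n}
Observed ⟦rough bottle⟧ = {a, c, f, h, i, j, k, l}.
These differ, so the modifier is not intersective in this model.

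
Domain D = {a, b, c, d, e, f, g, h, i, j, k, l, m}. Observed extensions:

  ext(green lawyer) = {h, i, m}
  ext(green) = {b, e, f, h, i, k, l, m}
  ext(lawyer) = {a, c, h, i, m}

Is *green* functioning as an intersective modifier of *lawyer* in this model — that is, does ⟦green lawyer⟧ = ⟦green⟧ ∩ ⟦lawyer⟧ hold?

⟦green⟧ ∩ ⟦lawyer⟧ = {b, e, f, h, i, k, l, m} ∩ {a, c, h, i, m} = {h, i, m}
Observed ⟦green lawyer⟧ = {h, i, m}.
These coincide, so the modifier is intersective here.

yes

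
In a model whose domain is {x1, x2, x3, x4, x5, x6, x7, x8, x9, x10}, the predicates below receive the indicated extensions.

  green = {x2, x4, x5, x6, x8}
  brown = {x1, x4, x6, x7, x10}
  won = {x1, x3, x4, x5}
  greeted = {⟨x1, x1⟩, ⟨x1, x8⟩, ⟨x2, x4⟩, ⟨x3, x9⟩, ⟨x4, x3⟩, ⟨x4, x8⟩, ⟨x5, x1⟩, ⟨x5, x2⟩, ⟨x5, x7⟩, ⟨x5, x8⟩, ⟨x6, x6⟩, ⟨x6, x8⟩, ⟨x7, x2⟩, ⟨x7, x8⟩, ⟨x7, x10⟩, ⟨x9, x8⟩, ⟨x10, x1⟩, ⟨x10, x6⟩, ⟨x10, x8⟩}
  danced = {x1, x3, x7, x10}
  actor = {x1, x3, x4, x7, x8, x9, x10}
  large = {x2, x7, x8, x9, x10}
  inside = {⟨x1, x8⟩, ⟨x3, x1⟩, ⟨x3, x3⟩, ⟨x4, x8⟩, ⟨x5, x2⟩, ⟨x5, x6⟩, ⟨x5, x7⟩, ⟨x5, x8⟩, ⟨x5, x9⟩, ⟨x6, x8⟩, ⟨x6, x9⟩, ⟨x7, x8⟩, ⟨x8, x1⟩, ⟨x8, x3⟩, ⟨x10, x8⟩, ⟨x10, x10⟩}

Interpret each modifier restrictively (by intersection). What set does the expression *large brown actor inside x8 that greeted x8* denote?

⟦inside x8⟧ = {x : ⟨x, x8⟩ ∈ ⟦inside⟧} = {x1, x4, x5, x6, x7, x10}
⟦that greeted x8⟧ = {x : ⟨x, x8⟩ ∈ ⟦greeted⟧} = {x1, x4, x5, x6, x7, x9, x10}
⟦actor⟧ = {x1, x3, x4, x7, x8, x9, x10}
… ∩ ⟦inside x8⟧ = {x1, x3, x4, x7, x8, x9, x10} ∩ {x1, x4, x5, x6, x7, x10} = {x1, x4, x7, x10}
… ∩ ⟦that greeted x8⟧ = {x1, x4, x7, x10} ∩ {x1, x4, x5, x6, x7, x9, x10} = {x1, x4, x7, x10}
… ∩ ⟦large⟧ = {x1, x4, x7, x10} ∩ {x2, x7, x8, x9, x10} = {x7, x10}
… ∩ ⟦brown⟧ = {x7, x10} ∩ {x1, x4, x6, x7, x10} = {x7, x10}
So ⟦large brown actor inside x8 that greeted x8⟧ = {x7, x10}.

{x7, x10}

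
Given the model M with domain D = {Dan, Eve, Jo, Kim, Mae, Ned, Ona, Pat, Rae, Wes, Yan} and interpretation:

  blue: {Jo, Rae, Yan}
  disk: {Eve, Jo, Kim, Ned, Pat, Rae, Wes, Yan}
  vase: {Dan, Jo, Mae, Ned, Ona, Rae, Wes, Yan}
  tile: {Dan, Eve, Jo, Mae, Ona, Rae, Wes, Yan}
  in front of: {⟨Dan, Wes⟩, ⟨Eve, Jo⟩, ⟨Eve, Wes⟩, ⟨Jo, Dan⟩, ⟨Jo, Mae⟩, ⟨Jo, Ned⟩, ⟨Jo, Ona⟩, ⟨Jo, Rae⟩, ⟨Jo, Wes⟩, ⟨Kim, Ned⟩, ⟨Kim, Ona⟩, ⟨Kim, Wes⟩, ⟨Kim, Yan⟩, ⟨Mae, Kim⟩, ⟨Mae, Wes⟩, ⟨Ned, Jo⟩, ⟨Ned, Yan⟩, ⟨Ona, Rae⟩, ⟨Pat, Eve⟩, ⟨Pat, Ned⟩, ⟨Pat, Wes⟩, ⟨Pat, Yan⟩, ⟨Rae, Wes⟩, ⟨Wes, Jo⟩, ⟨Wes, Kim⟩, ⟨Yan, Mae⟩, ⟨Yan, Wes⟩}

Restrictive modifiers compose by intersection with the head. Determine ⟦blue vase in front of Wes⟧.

{Jo, Rae, Yan}

⟦in front of Wes⟧ = {x : ⟨x, Wes⟩ ∈ ⟦in front of⟧} = {Dan, Eve, Jo, Kim, Mae, Pat, Rae, Yan}
⟦vase⟧ = {Dan, Jo, Mae, Ned, Ona, Rae, Wes, Yan}
… ∩ ⟦in front of Wes⟧ = {Dan, Jo, Mae, Ned, Ona, Rae, Wes, Yan} ∩ {Dan, Eve, Jo, Kim, Mae, Pat, Rae, Yan} = {Dan, Jo, Mae, Rae, Yan}
… ∩ ⟦blue⟧ = {Dan, Jo, Mae, Rae, Yan} ∩ {Jo, Rae, Yan} = {Jo, Rae, Yan}
So ⟦blue vase in front of Wes⟧ = {Jo, Rae, Yan}.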